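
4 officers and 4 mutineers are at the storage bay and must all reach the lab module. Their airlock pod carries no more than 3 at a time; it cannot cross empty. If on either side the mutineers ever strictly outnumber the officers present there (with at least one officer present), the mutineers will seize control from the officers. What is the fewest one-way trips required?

Counting alone: each trip to the lab module takes at most 3 across and each return brings at least 1 back, so after t trips out (and t−1 returns) at most 3t − (t−1) of the 8 are across; that first reaches 8 at t = 4, so at least 7 crossings are needed.
The safety rule pushes this higher. Following every safe sequence of crossings, the most of the 8 that can be at the lab module as the airlock pod arrives there on crossing 7 is 7 — never all 8.
So no plan with fewer than 9 crossings exists, and this one achieves 9:
1. 2 mutineers → the lab module.  (the storage bay: 4O 2M; the lab module: 0O 2M)
2. 1 mutineer ← the storage bay.  (the storage bay: 4O 3M; the lab module: 0O 1M)
3. 3 mutineers → the lab module.  (the storage bay: 4O 0M; the lab module: 0O 4M)
4. 1 mutineer ← the storage bay.  (the storage bay: 4O 1M; the lab module: 0O 3M)
5. 3 officers → the lab module.  (the storage bay: 1O 1M; the lab module: 3O 3M)
6. 1 officer and 1 mutineer ← the storage bay.  (the storage bay: 2O 2M; the lab module: 2O 2M)
7. 2 officers → the lab module.  (the storage bay: 0O 2M; the lab module: 4O 2M)
8. 1 mutineer ← the storage bay.  (the storage bay: 0O 3M; the lab module: 4O 1M)
9. 3 mutineers → the lab module.  (the storage bay: 0O 0M; the lab module: 4O 4M)

9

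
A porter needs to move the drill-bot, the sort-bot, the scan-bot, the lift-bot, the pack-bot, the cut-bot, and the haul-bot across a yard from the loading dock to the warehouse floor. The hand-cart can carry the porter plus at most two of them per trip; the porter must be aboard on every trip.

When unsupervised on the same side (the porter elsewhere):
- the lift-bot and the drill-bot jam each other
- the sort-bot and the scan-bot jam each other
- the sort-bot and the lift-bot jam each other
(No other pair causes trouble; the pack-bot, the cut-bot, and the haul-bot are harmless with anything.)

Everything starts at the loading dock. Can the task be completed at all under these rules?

1. Porter goes to the warehouse floor with the drill-bot and the sort-bot.  [the loading dock: the cut-bot, the haul-bot, the lift-bot, the pack-bot, the scan-bot | the warehouse floor: the drill-bot, the sort-bot]
2. Porter goes back to the loading dock alone.  [the loading dock: the cut-bot, the haul-bot, the lift-bot, the pack-bot, the scan-bot | the warehouse floor: the drill-bot, the sort-bot]
3. Porter goes to the warehouse floor with the pack-bot.  [the loading dock: the cut-bot, the haul-bot, the lift-bot, the scan-bot | the warehouse floor: the drill-bot, the pack-bot, the sort-bot]
4. Porter goes back to the loading dock alone.  [the loading dock: the cut-bot, the haul-bot, the lift-bot, the scan-bot | the warehouse floor: the drill-bot, the pack-bot, the sort-bot]
5. Porter goes to the warehouse floor with the cut-bot and the haul-bot.  [the loading dock: the lift-bot, the scan-bot | the warehouse floor: the cut-bot, the drill-bot, the haul-bot, the pack-bot, the sort-bot]
6. Porter goes back to the loading dock alone.  [the loading dock: the lift-bot, the scan-bot | the warehouse floor: the cut-bot, the drill-bot, the haul-bot, the pack-bot, the sort-bot]
7. Porter goes to the warehouse floor with the lift-bot and the scan-bot.  [the loading dock: — | the warehouse floor: the cut-bot, the drill-bot, the haul-bot, the lift-bot, the pack-bot, the scan-bot, the sort-bot]

Yes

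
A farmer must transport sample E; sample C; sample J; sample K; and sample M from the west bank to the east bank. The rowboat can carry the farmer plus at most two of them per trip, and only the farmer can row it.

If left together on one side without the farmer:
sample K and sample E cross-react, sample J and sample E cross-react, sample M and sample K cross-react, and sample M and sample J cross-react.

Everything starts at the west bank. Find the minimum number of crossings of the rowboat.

Counting alone: the farmer can take at most 2 across per trip to the east bank, so moving all 5 needs at least 3 loaded trips out, with a return between consecutive ones — at least 5 crossings.
The plan below uses exactly 5 crossings, so it is optimal:
1. Farmer goes to the east bank with sample E and sample M.  [the west bank: sample C, sample J, sample K | the east bank: sample E, sample M]
2. Farmer goes back to the west bank alone.  [the west bank: sample C, sample J, sample K | the east bank: sample E, sample M]
3. Farmer goes to the east bank with sample C.  [the west bank: sample J, sample K | the east bank: sample C, sample E, sample M]
4. Farmer goes back to the west bank alone.  [the west bank: sample J, sample K | the east bank: sample C, sample E, sample M]
5. Farmer goes to the east bank with sample J and sample K.  [the west bank: — | the east bank: sample C, sample E, sample J, sample K, sample M]

5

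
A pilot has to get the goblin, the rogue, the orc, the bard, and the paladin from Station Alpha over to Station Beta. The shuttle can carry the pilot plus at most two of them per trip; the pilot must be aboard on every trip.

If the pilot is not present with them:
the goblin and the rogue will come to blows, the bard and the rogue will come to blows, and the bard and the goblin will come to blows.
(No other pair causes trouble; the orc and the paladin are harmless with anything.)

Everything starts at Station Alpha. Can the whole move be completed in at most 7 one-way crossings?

Yes

Yes — this plan uses 7 crossings (≤ 7):
1. Pilot goes to Station Beta with the goblin and the rogue.  [Station Alpha: the bard, the orc, the paladin | Station Beta: the goblin, the rogue]
2. Pilot goes back to Station Alpha with the goblin.  [Station Alpha: the bard, the goblin, the orc, the paladin | Station Beta: the rogue]
3. Pilot goes to Station Beta with the goblin and the orc.  [Station Alpha: the bard, the paladin | Station Beta: the goblin, the orc, the rogue]
4. Pilot goes back to Station Alpha with the goblin.  [Station Alpha: the bard, the goblin, the paladin | Station Beta: the orc, the rogue]
5. Pilot goes to Station Beta with the goblin and the paladin.  [Station Alpha: the bard | Station Beta: the goblin, the orc, the paladin, the rogue]
6. Pilot goes back to Station Alpha with the goblin.  [Station Alpha: the bard, the goblin | Station Beta: the orc, the paladin, the rogue]
7. Pilot goes to Station Beta with the bard and the goblin.  [Station Alpha: — | Station Beta: the bard, the goblin, the orc, the paladin, the rogue]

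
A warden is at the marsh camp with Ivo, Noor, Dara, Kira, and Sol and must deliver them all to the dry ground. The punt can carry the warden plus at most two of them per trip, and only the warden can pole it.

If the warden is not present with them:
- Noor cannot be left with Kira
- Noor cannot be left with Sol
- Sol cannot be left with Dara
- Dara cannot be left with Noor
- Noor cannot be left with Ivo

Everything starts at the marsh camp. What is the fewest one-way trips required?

7

Counting alone: the warden can take at most 2 across per trip to the dry ground, so moving all 5 needs at least 3 loaded trips out, with a return between consecutive ones — at least 5 crossings.
The safety rule pushes this higher. Following every safe sequence of crossings, the most of the 5 that can be at the dry ground as the punt arrives there on crossing 5 is 4 — never all 5.
So no plan with fewer than 7 crossings exists, and this one achieves 7:
1. Warden goes to the dry ground with Dara and Noor.  [the marsh camp: Ivo, Kira, Sol | the dry ground: Dara, Noor]
2. Warden goes back to the marsh camp with Noor.  [the marsh camp: Ivo, Kira, Noor, Sol | the dry ground: Dara]
3. Warden goes to the dry ground with Ivo and Noor.  [the marsh camp: Kira, Sol | the dry ground: Dara, Ivo, Noor]
4. Warden goes back to the marsh camp with Noor.  [the marsh camp: Kira, Noor, Sol | the dry ground: Dara, Ivo]
5. Warden goes to the dry ground with Kira and Noor.  [the marsh camp: Sol | the dry ground: Dara, Ivo, Kira, Noor]
6. Warden goes back to the marsh camp with Noor.  [the marsh camp: Noor, Sol | the dry ground: Dara, Ivo, Kira]
7. Warden goes to the dry ground with Noor and Sol.  [the marsh camp: — | the dry ground: Dara, Ivo, Kira, Noor, Sol]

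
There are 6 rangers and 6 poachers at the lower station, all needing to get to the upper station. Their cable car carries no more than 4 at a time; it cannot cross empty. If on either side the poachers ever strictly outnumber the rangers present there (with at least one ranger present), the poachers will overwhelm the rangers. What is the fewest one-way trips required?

Counting alone: each trip to the upper station takes at most 4 across and each return brings at least 1 back, so after t trips out (and t−1 returns) at most 4t − (t−1) of the 12 are across; that first reaches 12 at t = 4, so at least 7 crossings are needed.
The safety rule pushes this higher. Following every safe sequence of crossings, the most of the 12 that can be at the upper station as the cable car arrives there on crossing 7 is 11 — never all 12.
So no plan with fewer than 9 crossings exists, and this one achieves 9:
1. 2 poachers → the upper station.  (the lower station: 6R 4P; the upper station: 0R 2P)
2. 1 poacher ← the lower station.  (the lower station: 6R 5P; the upper station: 0R 1P)
3. 4 poachers → the upper station.  (the lower station: 6R 1P; the upper station: 0R 5P)
4. 1 poacher ← the lower station.  (the lower station: 6R 2P; the upper station: 0R 4P)
5. 4 rangers → the upper station.  (the lower station: 2R 2P; the upper station: 4R 4P)
6. 1 ranger and 1 poacher ← the lower station.  (the lower station: 3R 3P; the upper station: 3R 3P)
7. 2 rangers and 2 poachers → the upper station.  (the lower station: 1R 1P; the upper station: 5R 5P)
8. 1 ranger and 1 poacher ← the lower station.  (the lower station: 2R 2P; the upper station: 4R 4P)
9. 2 rangers and 2 poachers → the upper station.  (the lower station: 0R 0P; the upper station: 6R 6P)

9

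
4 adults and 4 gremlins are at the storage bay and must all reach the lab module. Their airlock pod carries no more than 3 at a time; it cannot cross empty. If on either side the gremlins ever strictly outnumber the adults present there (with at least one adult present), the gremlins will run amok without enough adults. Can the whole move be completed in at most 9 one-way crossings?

Yes

Yes — this plan uses 9 crossings (≤ 9):
1. 2 gremlins → the lab module.  (the storage bay: 4A 2G; the lab module: 0A 2G)
2. 1 gremlin ← the storage bay.  (the storage bay: 4A 3G; the lab module: 0A 1G)
3. 3 gremlins → the lab module.  (the storage bay: 4A 0G; the lab module: 0A 4G)
4. 1 gremlin ← the storage bay.  (the storage bay: 4A 1G; the lab module: 0A 3G)
5. 3 adults → the lab module.  (the storage bay: 1A 1G; the lab module: 3A 3G)
6. 1 adult and 1 gremlin ← the storage bay.  (the storage bay: 2A 2G; the lab module: 2A 2G)
7. 2 adults → the lab module.  (the storage bay: 0A 2G; the lab module: 4A 2G)
8. 1 gremlin ← the storage bay.  (the storage bay: 0A 3G; the lab module: 4A 1G)
9. 3 gremlins → the lab module.  (the storage bay: 0A 0G; the lab module: 4A 4G)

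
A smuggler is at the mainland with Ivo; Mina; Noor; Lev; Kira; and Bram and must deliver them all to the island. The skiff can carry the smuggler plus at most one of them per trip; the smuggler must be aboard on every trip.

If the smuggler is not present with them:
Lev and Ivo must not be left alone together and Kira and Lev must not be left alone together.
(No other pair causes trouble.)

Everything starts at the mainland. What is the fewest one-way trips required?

Counting alone: the smuggler can take at most 1 across per trip to the island, so moving all 6 needs at least 6 loaded trips out, with a return between consecutive ones — at least 11 crossings.
The safety rule pushes this higher. Following every safe sequence of crossings, the most of the 6 that can be at the island as the skiff arrives there on crossing 11 is 5 — never all 6.
So no plan with fewer than 13 crossings exists, and this one achieves 13:
1. Smuggler goes to the island with Lev.  [the mainland: Bram, Ivo, Kira, Mina, Noor | the island: Lev]
2. Smuggler goes back to the mainland alone.  [the mainland: Bram, Ivo, Kira, Mina, Noor | the island: Lev]
3. Smuggler goes to the island with Ivo.  [the mainland: Bram, Kira, Mina, Noor | the island: Ivo, Lev]
4. Smuggler goes back to the mainland with Lev.  [the mainland: Bram, Kira, Lev, Mina, Noor | the island: Ivo]
5. Smuggler goes to the island with Kira.  [the mainland: Bram, Lev, Mina, Noor | the island: Ivo, Kira]
6. Smuggler goes back to the mainland alone.  [the mainland: Bram, Lev, Mina, Noor | the island: Ivo, Kira]
7. Smuggler goes to the island with Mina.  [the mainland: Bram, Lev, Noor | the island: Ivo, Kira, Mina]
8. Smuggler goes back to the mainland alone.  [the mainland: Bram, Lev, Noor | the island: Ivo, Kira, Mina]
9. Smuggler goes to the island with Noor.  [the mainland: Bram, Lev | the island: Ivo, Kira, Mina, Noor]
10. Smuggler goes back to the mainland alone.  [the mainland: Bram, Lev | the island: Ivo, Kira, Mina, Noor]
11. Smuggler goes to the island with Bram.  [the mainland: Lev | the island: Bram, Ivo, Kira, Mina, Noor]
12. Smuggler goes back to the mainland alone.  [the mainland: Lev | the island: Bram, Ivo, Kira, Mina, Noor]
13. Smuggler goes to the island with Lev.  [the mainland: — | the island: Bram, Ivo, Kira, Lev, Mina, Noor]

13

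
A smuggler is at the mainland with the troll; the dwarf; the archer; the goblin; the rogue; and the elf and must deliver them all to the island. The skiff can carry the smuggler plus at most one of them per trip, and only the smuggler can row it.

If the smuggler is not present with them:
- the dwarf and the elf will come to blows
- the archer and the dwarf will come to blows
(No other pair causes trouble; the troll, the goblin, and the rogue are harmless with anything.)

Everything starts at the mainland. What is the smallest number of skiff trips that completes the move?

Counting alone: the smuggler can take at most 1 across per trip to the island, so moving all 6 needs at least 6 loaded trips out, with a return between consecutive ones — at least 11 crossings.
The safety rule pushes this higher. Following every safe sequence of crossings, the most of the 6 that can be at the island as the skiff arrives there on crossing 11 is 5 — never all 6.
So no plan with fewer than 13 crossings exists, and this one achieves 13:
1. Smuggler goes to the island with the dwarf.
2. Smuggler goes back to the mainland alone.
3. Smuggler goes to the island with the troll.
4. Smuggler goes back to the mainland alone.
5. Smuggler goes to the island with the archer.
6. Smuggler goes back to the mainland with the dwarf.
7. Smuggler goes to the island with the elf.
8. Smuggler goes back to the mainland alone.
9. Smuggler goes to the island with the goblin.
10. Smuggler goes back to the mainland alone.
11. Smuggler goes to the island with the rogue.
12. Smuggler goes back to the mainland alone.
13. Smuggler goes to the island with the dwarf.

13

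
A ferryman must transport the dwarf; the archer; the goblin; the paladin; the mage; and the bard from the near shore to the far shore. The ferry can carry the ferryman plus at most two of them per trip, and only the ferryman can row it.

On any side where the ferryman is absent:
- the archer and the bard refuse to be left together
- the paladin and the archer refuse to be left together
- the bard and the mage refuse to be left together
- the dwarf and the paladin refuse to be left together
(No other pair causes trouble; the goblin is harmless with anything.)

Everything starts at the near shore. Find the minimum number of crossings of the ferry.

7

Counting alone: the ferryman can take at most 2 across per trip to the far shore, so moving all 6 needs at least 3 loaded trips out, with a return between consecutive ones — at least 5 crossings.
The safety rule pushes this higher. Following every safe sequence of crossings, the most of the 6 that can be at the far shore as the ferry arrives there on crossing 5 is 5 — never all 6.
So no plan with fewer than 7 crossings exists, and this one achieves 7:
1. Ferryman goes to the far shore with the bard and the paladin.
2. Ferryman goes back to the near shore alone.
3. Ferryman goes to the far shore with the archer and the dwarf.
4. Ferryman goes back to the near shore with the bard and the paladin.
5. Ferryman goes to the far shore with the goblin and the mage.
6. Ferryman goes back to the near shore alone.
7. Ferryman goes to the far shore with the bard and the paladin.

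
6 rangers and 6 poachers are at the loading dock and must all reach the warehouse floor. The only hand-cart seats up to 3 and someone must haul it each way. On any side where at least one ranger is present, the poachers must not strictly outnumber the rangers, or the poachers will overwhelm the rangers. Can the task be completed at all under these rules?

Following every safe sequence of crossings from the start, the most of the 12 that can be at the warehouse floor as the hand-cart arrives there on crossings 1, 3, 5 is 3, 5, 6 respectively; the best ever achieved is 6 of 12.
From crossing 7 on, no configuration arises that was not already reachable earlier: only 17 distinct safe configurations (who is on which side, and where the hand-cart is) can ever be reached, none of them has everyone across, and every continuation just revisits them. They are: 0 rangers + 0 poachers across (hand-cart back at the start); 0 rangers + 1 poacher across (hand-cart there); 0 rangers + 1 poacher across (hand-cart back at the start); 0 rangers + 2 poachers across (hand-cart there); 0 rangers + 2 poachers across (hand-cart back at the start); 0 rangers + 3 poachers across (hand-cart there); 0 rangers + 3 poachers across (hand-cart back at the start); 0 rangers + 4 poachers across (hand-cart there); 0 rangers + 4 poachers across (hand-cart back at the start); 0 rangers + 5 poachers across (hand-cart there); 0 rangers + 5 poachers across (hand-cart back at the start); 0 rangers + 6 poachers across (hand-cart there); 1 ranger + 1 poacher across (hand-cart there); 1 ranger + 1 poacher across (hand-cart back at the start); 2 rangers + 2 poachers across (hand-cart there); 2 rangers + 2 poachers across (hand-cart back at the start); 3 rangers + 3 poachers across (hand-cart there). So no valid plan exists.

No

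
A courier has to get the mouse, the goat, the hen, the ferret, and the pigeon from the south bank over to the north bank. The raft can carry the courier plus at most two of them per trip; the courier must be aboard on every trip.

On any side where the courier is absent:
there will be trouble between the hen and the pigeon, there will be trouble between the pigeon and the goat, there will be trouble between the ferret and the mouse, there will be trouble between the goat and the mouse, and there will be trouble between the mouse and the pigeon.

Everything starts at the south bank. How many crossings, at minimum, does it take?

Counting alone: the courier can take at most 2 across per trip to the north bank, so moving all 5 needs at least 3 loaded trips out, with a return between consecutive ones — at least 5 crossings.
The safety rule pushes this higher. Following every safe sequence of crossings, the most of the 5 that can be at the north bank as the raft arrives there on crossing 5 is 4 — never all 5.
So no plan with fewer than 7 crossings exists, and this one achieves 7:
1. Courier goes to the north bank with the mouse and the pigeon.  [the south bank: the ferret, the goat, the hen | the north bank: the mouse, the pigeon]
2. Courier goes back to the south bank with the mouse.  [the south bank: the ferret, the goat, the hen, the mouse | the north bank: the pigeon]
3. Courier goes to the north bank with the hen and the mouse.  [the south bank: the ferret, the goat | the north bank: the hen, the mouse, the pigeon]
4. Courier goes back to the south bank with the pigeon.  [the south bank: the ferret, the goat, the pigeon | the north bank: the hen, the mouse]
5. Courier goes to the north bank with the ferret and the goat.  [the south bank: the pigeon | the north bank: the ferret, the goat, the hen, the mouse]
6. Courier goes back to the south bank with the mouse.  [the south bank: the mouse, the pigeon | the north bank: the ferret, the goat, the hen]
7. Courier goes to the north bank with the mouse and the pigeon.  [the south bank: — | the north bank: the ferret, the goat, the hen, the mouse, the pigeon]

7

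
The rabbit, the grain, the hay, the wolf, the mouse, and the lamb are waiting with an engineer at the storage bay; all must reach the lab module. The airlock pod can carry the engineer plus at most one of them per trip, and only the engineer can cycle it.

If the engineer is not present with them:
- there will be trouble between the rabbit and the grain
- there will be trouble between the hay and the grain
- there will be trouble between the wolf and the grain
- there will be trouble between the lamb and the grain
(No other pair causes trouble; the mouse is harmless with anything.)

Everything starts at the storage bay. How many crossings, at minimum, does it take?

Following every safe sequence of crossings from the start, the most of the 6 that can be at the lab module as the airlock pod arrives there on crossings 1, 3, 5 is 1, 2, 3 respectively; the best ever achieved is 3 of 6.
From crossing 7 on, no configuration arises that was not already reachable earlier: only 22 distinct safe configurations (who is on which side, and where the airlock pod is) can ever be reached, none of them has everyone across, and every continuation just revisits them. So no valid plan exists.

impossible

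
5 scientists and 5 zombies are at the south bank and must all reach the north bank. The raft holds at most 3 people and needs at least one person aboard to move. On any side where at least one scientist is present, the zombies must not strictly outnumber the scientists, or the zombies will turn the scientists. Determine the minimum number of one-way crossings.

Counting alone: each trip to the north bank takes at most 3 across and each return brings at least 1 back, so after t trips out (and t−1 returns) at most 3t − (t−1) of the 10 are across; that first reaches 10 at t = 5, so at least 9 crossings are needed.
The safety rule pushes this higher. Following every safe sequence of crossings, the most of the 10 that can be at the north bank as the raft arrives there on crossing 9 is 9 — never all 10.
So no plan with fewer than 11 crossings exists, and this one achieves 11:
1. 2 zombies → the north bank.  (the south bank: 5S 3Z; the north bank: 0S 2Z)
2. 1 zombie ← the south bank.  (the south bank: 5S 4Z; the north bank: 0S 1Z)
3. 3 zombies → the north bank.  (the south bank: 5S 1Z; the north bank: 0S 4Z)
4. 1 zombie ← the south bank.  (the south bank: 5S 2Z; the north bank: 0S 3Z)
5. 3 scientists → the north bank.  (the south bank: 2S 2Z; the north bank: 3S 3Z)
6. 1 scientist and 1 zombie ← the south bank.  (the south bank: 3S 3Z; the north bank: 2S 2Z)
7. 3 scientists → the north bank.  (the south bank: 0S 3Z; the north bank: 5S 2Z)
8. 1 zombie ← the south bank.  (the south bank: 0S 4Z; the north bank: 5S 1Z)
9. 2 zombies → the north bank.  (the south bank: 0S 2Z; the north bank: 5S 3Z)
10. 1 zombie ← the south bank.  (the south bank: 0S 3Z; the north bank: 5S 2Z)
11. 3 zombies → the north bank.  (the south bank: 0S 0Z; the north bank: 5S 5Z)

11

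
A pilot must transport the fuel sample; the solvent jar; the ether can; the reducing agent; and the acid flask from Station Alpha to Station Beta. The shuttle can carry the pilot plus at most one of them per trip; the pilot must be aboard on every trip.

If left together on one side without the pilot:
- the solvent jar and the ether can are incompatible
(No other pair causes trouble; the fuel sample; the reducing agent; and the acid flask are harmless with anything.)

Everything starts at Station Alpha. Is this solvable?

Yes

1. Pilot goes to Station Beta with the solvent jar.
2. Pilot goes back to Station Alpha alone.
3. Pilot goes to Station Beta with the fuel sample.
4. Pilot goes back to Station Alpha alone.
5. Pilot goes to Station Beta with the reducing agent.
6. Pilot goes back to Station Alpha alone.
7. Pilot goes to Station Beta with the acid flask.
8. Pilot goes back to Station Alpha alone.
9. Pilot goes to Station Beta with the ether can.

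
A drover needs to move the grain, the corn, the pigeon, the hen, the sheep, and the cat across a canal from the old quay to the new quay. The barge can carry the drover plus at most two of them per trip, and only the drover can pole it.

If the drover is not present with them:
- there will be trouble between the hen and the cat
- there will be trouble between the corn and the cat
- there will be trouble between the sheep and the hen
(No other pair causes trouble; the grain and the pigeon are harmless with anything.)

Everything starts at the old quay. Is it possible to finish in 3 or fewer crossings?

No

Counting alone: the drover can take at most 2 across per trip to the new quay, so moving all 6 needs at least 3 loaded trips out, with a return between consecutive ones — at least 5 crossings.
Since 3 < 5, 3 crossings cannot be enough. (The shortest complete plan in fact takes 5:)
1. Drover goes to the new quay with the corn and the hen.
2. Drover goes back to the old quay alone.
3. Drover goes to the new quay with the grain and the pigeon.
4. Drover goes back to the old quay alone.
5. Drover goes to the new quay with the cat and the sheep.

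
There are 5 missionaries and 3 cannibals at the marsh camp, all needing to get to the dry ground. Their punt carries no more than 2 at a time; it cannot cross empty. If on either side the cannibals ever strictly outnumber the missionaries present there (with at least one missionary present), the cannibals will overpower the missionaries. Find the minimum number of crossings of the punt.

13

Counting alone: each trip to the dry ground takes at most 2 across and each return brings at least 1 back, so after t trips out (and t−1 returns) at most 2t − (t−1) of the 8 are across; that first reaches 8 at t = 7, so at least 13 crossings are needed.
The plan below uses exactly 13 crossings, so it is optimal:
1. 2 cannibals → the dry ground.  (the marsh camp: 5M 1C; the dry ground: 0M 2C)
2. 1 cannibal ← the marsh camp.  (the marsh camp: 5M 2C; the dry ground: 0M 1C)
3. 2 cannibals → the dry ground.  (the marsh camp: 5M 0C; the dry ground: 0M 3C)
4. 1 cannibal ← the marsh camp.  (the marsh camp: 5M 1C; the dry ground: 0M 2C)
5. 2 missionaries → the dry ground.  (the marsh camp: 3M 1C; the dry ground: 2M 2C)
6. 1 cannibal ← the marsh camp.  (the marsh camp: 3M 2C; the dry ground: 2M 1C)
7. 1 missionary and 1 cannibal → the dry ground.  (the marsh camp: 2M 1C; the dry ground: 3M 2C)
8. 1 cannibal ← the marsh camp.  (the marsh camp: 2M 2C; the dry ground: 3M 1C)
9. 2 cannibals → the dry ground.  (the marsh camp: 2M 0C; the dry ground: 3M 3C)
10. 1 cannibal ← the marsh camp.  (the marsh camp: 2M 1C; the dry ground: 3M 2C)
11. 1 missionary and 1 cannibal → the dry ground.  (the marsh camp: 1M 0C; the dry ground: 4M 3C)
12. 1 cannibal ← the marsh camp.  (the marsh camp: 1M 1C; the dry ground: 4M 2C)
13. 1 missionary and 1 cannibal → the dry ground.  (the marsh camp: 0M 0C; the dry ground: 5M 3C)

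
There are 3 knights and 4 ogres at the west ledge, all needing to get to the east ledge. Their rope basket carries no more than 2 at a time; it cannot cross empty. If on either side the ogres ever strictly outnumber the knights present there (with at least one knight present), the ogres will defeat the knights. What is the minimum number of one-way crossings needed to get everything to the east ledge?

impossible

The ogres already outnumber the knights at the west ledge before anyone moves, so the starting position itself is disallowed.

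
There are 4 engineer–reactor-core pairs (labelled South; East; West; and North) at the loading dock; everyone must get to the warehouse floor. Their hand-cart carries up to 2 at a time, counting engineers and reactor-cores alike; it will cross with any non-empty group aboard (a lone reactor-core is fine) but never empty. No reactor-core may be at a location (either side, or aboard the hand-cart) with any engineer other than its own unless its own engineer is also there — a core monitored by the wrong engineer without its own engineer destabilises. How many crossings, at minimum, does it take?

impossible

Following every safe sequence of crossings from the start, the most of the 8 that can be at the warehouse floor as the hand-cart arrives there on crossings 1, 3, 5 is 2, 3, 4 respectively; the best ever achieved is 4 of 8.
From crossing 7 on, no configuration arises that was not already reachable earlier: only 44 distinct safe configurations (who is on which side, and where the hand-cart is) can ever be reached, none of them has everyone across, and every continuation just revisits them. So no valid plan exists.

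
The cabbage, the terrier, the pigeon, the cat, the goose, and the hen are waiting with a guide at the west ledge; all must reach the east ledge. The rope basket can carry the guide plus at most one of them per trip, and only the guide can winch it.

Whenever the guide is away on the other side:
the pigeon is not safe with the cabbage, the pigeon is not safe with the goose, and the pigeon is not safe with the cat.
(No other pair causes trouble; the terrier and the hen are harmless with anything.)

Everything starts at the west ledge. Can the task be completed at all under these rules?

Following every safe sequence of crossings from the start, the most of the 6 that can be at the east ledge as the rope basket arrives there on crossings 1, 3, 5, 7 is 1, 2, 3, 4 respectively; the best ever achieved is 4 of 6.
From crossing 9 on, no configuration arises that was not already reachable earlier: only 36 distinct safe configurations (who is on which side, and where the rope basket is) can ever be reached, none of them has everyone across, and every continuation just revisits them. So no valid plan exists.

No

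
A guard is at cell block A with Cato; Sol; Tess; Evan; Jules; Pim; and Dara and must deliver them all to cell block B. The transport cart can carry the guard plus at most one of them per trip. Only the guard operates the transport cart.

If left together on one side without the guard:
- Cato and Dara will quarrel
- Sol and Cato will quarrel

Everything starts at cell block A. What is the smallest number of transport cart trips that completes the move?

15

Counting alone: the guard can take at most 1 across per trip to cell block B, so moving all 7 needs at least 7 loaded trips out, with a return between consecutive ones — at least 13 crossings.
The safety rule pushes this higher. Following every safe sequence of crossings, the most of the 7 that can be at cell block B as the transport cart arrives there on crossing 13 is 6 — never all 7.
So no plan with fewer than 15 crossings exists, and this one achieves 15:
1. Guard goes to cell block B with Cato.  [cell block A: Dara, Evan, Jules, Pim, Sol, Tess | cell block B: Cato]
2. Guard goes back to cell block A alone.  [cell block A: Dara, Evan, Jules, Pim, Sol, Tess | cell block B: Cato]
3. Guard goes to cell block B with Sol.  [cell block A: Dara, Evan, Jules, Pim, Tess | cell block B: Cato, Sol]
4. Guard goes back to cell block A with Cato.  [cell block A: Cato, Dara, Evan, Jules, Pim, Tess | cell block B: Sol]
5. Guard goes to cell block B with Dara.  [cell block A: Cato, Evan, Jules, Pim, Tess | cell block B: Dara, Sol]
6. Guard goes back to cell block A alone.  [cell block A: Cato, Evan, Jules, Pim, Tess | cell block B: Dara, Sol]
7. Guard goes to cell block B with Tess.  [cell block A: Cato, Evan, Jules, Pim | cell block B: Dara, Sol, Tess]
8. Guard goes back to cell block A alone.  [cell block A: Cato, Evan, Jules, Pim | cell block B: Dara, Sol, Tess]
9. Guard goes to cell block B with Evan.  [cell block A: Cato, Jules, Pim | cell block B: Dara, Evan, Sol, Tess]
10. Guard goes back to cell block A alone.  [cell block A: Cato, Jules, Pim | cell block B: Dara, Evan, Sol, Tess]
11. Guard goes to cell block B with Jules.  [cell block A: Cato, Pim | cell block B: Dara, Evan, Jules, Sol, Tess]
12. Guard goes back to cell block A alone.  [cell block A: Cato, Pim | cell block B: Dara, Evan, Jules, Sol, Tess]
13. Guard goes to cell block B with Pim.  [cell block A: Cato | cell block B: Dara, Evan, Jules, Pim, Sol, Tess]
14. Guard goes back to cell block A alone.  [cell block A: Cato | cell block B: Dara, Evan, Jules, Pim, Sol, Tess]
15. Guard goes to cell block B with Cato.  [cell block A: — | cell block B: Cato, Dara, Evan, Jules, Pim, Sol, Tess]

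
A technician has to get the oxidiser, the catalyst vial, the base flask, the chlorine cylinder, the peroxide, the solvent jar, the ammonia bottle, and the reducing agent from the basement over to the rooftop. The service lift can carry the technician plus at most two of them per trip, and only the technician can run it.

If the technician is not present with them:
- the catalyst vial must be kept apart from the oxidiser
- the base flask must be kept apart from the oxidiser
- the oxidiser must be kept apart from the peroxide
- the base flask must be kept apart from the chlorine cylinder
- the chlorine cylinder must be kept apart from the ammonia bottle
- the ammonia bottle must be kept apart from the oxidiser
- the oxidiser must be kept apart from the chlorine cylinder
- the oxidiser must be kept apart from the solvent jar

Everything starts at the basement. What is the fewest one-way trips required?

13

Counting alone: the technician can take at most 2 across per trip to the rooftop, so moving all 8 needs at least 4 loaded trips out, with a return between consecutive ones — at least 7 crossings.
The safety rule pushes this higher. Following every safe sequence of crossings, the most of the 8 that can be at the rooftop as the service lift arrives there on crossings 7, 9, 11 is 5, 6, 7 respectively — never all 8.
So no plan with fewer than 13 crossings exists, and this one achieves 13:
1. Technician goes to the rooftop with the chlorine cylinder and the oxidiser.  [the basement: the ammonia bottle, the base flask, the catalyst vial, the peroxide, the reducing agent, the solvent jar | the rooftop: the chlorine cylinder, the oxidiser]
2. Technician goes back to the basement with the oxidiser.  [the basement: the ammonia bottle, the base flask, the catalyst vial, the oxidiser, the peroxide, the reducing agent, the solvent jar | the rooftop: the chlorine cylinder]
3. Technician goes to the rooftop with the catalyst vial and the oxidiser.  [the basement: the ammonia bottle, the base flask, the peroxide, the reducing agent, the solvent jar | the rooftop: the catalyst vial, the chlorine cylinder, the oxidiser]
4. Technician goes back to the basement with the oxidiser.  [the basement: the ammonia bottle, the base flask, the oxidiser, the peroxide, the reducing agent, the solvent jar | the rooftop: the catalyst vial, the chlorine cylinder]
5. Technician goes to the rooftop with the oxidiser and the peroxide.  [the basement: the ammonia bottle, the base flask, the reducing agent, the solvent jar | the rooftop: the catalyst vial, the chlorine cylinder, the oxidiser, the peroxide]
6. Technician goes back to the basement with the oxidiser.  [the basement: the ammonia bottle, the base flask, the oxidiser, the reducing agent, the solvent jar | the rooftop: the catalyst vial, the chlorine cylinder, the peroxide]
7. Technician goes to the rooftop with the oxidiser and the solvent jar.  [the basement: the ammonia bottle, the base flask, the reducing agent | the rooftop: the catalyst vial, the chlorine cylinder, the oxidiser, the peroxide, the solvent jar]
8. Technician goes back to the basement with the oxidiser.  [the basement: the ammonia bottle, the base flask, the oxidiser, the reducing agent | the rooftop: the catalyst vial, the chlorine cylinder, the peroxide, the solvent jar]
9. Technician goes to the rooftop with the oxidiser and the reducing agent.  [the basement: the ammonia bottle, the base flask | the rooftop: the catalyst vial, the chlorine cylinder, the oxidiser, the peroxide, the reducing agent, the solvent jar]
10. Technician goes back to the basement with the oxidiser.  [the basement: the ammonia bottle, the base flask, the oxidiser | the rooftop: the catalyst vial, the chlorine cylinder, the peroxide, the reducing agent, the solvent jar]
11. Technician goes to the rooftop with the ammonia bottle and the base flask.  [the basement: the oxidiser | the rooftop: the ammonia bottle, the base flask, the catalyst vial, the chlorine cylinder, the peroxide, the reducing agent, the solvent jar]
12. Technician goes back to the basement with the chlorine cylinder.  [the basement: the chlorine cylinder, the oxidiser | the rooftop: the ammonia bottle, the base flask, the catalyst vial, the peroxide, the reducing agent, the solvent jar]
13. Technician goes to the rooftop with the chlorine cylinder and the oxidiser.  [the basement: — | the rooftop: the ammonia bottle, the base flask, the catalyst vial, the chlorine cylinder, the oxidiser, the peroxide, the reducing agent, the solvent jar]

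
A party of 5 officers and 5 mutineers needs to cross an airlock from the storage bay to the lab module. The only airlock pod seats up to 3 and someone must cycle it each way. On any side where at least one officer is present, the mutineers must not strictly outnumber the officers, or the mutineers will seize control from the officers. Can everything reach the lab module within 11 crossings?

Yes

Yes — this plan uses 11 crossings (≤ 11):
1. 2 mutineers → the lab module.  (the storage bay: 5O 3M; the lab module: 0O 2M)
2. 1 mutineer ← the storage bay.  (the storage bay: 5O 4M; the lab module: 0O 1M)
3. 3 mutineers → the lab module.  (the storage bay: 5O 1M; the lab module: 0O 4M)
4. 1 mutineer ← the storage bay.  (the storage bay: 5O 2M; the lab module: 0O 3M)
5. 3 officers → the lab module.  (the storage bay: 2O 2M; the lab module: 3O 3M)
6. 1 officer and 1 mutineer ← the storage bay.  (the storage bay: 3O 3M; the lab module: 2O 2M)
7. 3 officers → the lab module.  (the storage bay: 0O 3M; the lab module: 5O 2M)
8. 1 mutineer ← the storage bay.  (the storage bay: 0O 4M; the lab module: 5O 1M)
9. 2 mutineers → the lab module.  (the storage bay: 0O 2M; the lab module: 5O 3M)
10. 1 mutineer ← the storage bay.  (the storage bay: 0O 3M; the lab module: 5O 2M)
11. 3 mutineers → the lab module.  (the storage bay: 0O 0M; the lab module: 5O 5M)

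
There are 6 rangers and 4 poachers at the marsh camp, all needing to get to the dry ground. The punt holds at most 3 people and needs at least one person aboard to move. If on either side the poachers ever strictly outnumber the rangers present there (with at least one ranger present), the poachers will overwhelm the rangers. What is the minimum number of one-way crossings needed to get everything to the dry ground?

Counting alone: each trip to the dry ground takes at most 3 across and each return brings at least 1 back, so after t trips out (and t−1 returns) at most 3t − (t−1) of the 10 are across; that first reaches 10 at t = 5, so at least 9 crossings are needed.
The plan below uses exactly 9 crossings, so it is optimal:
1. 2 poachers → the dry ground.  (the marsh camp: 6R 2P; the dry ground: 0R 2P)
2. 1 poacher ← the marsh camp.  (the marsh camp: 6R 3P; the dry ground: 0R 1P)
3. 3 poachers → the dry ground.  (the marsh camp: 6R 0P; the dry ground: 0R 4P)
4. 1 poacher ← the marsh camp.  (the marsh camp: 6R 1P; the dry ground: 0R 3P)
5. 3 rangers → the dry ground.  (the marsh camp: 3R 1P; the dry ground: 3R 3P)
6. 1 poacher ← the marsh camp.  (the marsh camp: 3R 2P; the dry ground: 3R 2P)
7. 1 ranger and 2 poachers → the dry ground.  (the marsh camp: 2R 0P; the dry ground: 4R 4P)
8. 1 poacher ← the marsh camp.  (the marsh camp: 2R 1P; the dry ground: 4R 3P)
9. 2 rangers and 1 poacher → the dry ground.  (the marsh camp: 0R 0P; the dry ground: 6R 4P)

9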